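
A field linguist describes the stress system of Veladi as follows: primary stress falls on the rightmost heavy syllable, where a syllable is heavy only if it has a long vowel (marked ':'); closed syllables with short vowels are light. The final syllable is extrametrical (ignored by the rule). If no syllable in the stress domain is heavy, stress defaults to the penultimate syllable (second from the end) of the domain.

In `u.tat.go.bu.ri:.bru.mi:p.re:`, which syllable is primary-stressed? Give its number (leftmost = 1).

7

The final syllable (8, re:) is extrametrical; the stress domain is syllables 1–7.
Weights: 1 u L, 2 tat L, 3 go L, 4 bu L, 5 ri: H, 6 bru L, 7 mi:p H.
Heavy syllables in the domain: 5, 7. The rightmost is syllable 7 (mi:p).
Primary stress: syllable 7 → u.tat.go.bu.ri:.bru.ˈmi:p.re:.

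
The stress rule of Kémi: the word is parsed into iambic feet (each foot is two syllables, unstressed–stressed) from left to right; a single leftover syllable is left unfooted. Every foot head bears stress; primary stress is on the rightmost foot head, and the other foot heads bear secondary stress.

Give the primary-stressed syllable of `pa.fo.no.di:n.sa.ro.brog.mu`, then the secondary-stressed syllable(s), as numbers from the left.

primary 8, secondary 2, 4, 6

Parse left to right into iambic (σˈσ) feet: (pa.ˈfo) (no.ˈdi:n) (sa.ˈro) (brog.ˈmu).
Foot heads (stressed positions): 2, 4, 6, 8.
End Rule Rightmost: primary stress on the rightmost head = syllable 8.
Secondary stress on 2, 4, 6: pa.ˌfo.no.ˌdi:n.sa.ˌro.brog.ˈmu.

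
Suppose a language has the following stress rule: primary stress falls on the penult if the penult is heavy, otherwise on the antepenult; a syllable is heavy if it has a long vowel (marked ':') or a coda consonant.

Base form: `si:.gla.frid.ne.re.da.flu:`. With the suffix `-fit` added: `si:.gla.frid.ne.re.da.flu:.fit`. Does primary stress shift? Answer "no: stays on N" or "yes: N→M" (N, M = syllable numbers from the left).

Base `si:.gla.frid.ne.re.da.flu:` (7 syllables):
  Weights: 5 re L, 6 da L, 7 flu: H.
  The penult (syllable 6, da) is light, so stress falls on the antepenult (syllable 5, re).
  → primary stress on syllable 5.
Suffixed `si:.gla.frid.ne.re.da.flu:.fit` (8 syllables):
  Weights: 6 da L, 7 flu: H, 8 fit H.
  The penult (syllable 7, flu:) is heavy, so it takes stress.
  → primary stress on syllable 7.

yes: 5→7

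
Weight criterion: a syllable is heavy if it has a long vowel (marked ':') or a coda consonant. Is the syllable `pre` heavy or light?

`pre`: short vowel, open (no coda). Short vowel, open → light.

light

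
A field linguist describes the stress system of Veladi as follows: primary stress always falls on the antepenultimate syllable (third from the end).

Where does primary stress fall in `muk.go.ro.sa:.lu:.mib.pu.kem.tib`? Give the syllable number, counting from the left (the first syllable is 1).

7

The word has 9 syllables; the antepenultimate syllable (third from the end) is syllable 7 (pu).
Primary stress: syllable 7 → muk.go.ro.sa:.lu:.mib.ˈpu.kem.tib.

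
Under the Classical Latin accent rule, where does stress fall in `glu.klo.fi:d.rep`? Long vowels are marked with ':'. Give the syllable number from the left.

3

Classical Latin: stress the penult if heavy (long vowel or closed), else the antepenult.
Weights: 2 klo L, 3 fi:d H, 4 rep H.
The penult (syllable 3, fi:d) is heavy, so it takes stress.
Stress on syllable 3: glu.klo.ˈfi:d.rep.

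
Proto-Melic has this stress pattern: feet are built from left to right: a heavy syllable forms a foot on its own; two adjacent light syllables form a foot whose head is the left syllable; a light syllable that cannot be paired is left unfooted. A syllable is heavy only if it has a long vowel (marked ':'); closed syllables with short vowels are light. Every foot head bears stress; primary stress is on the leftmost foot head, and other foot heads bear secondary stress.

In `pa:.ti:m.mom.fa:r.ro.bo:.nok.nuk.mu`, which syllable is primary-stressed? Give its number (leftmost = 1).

Weights: 1 pa: H, 2 ti:m H, 3 mom L, 4 fa:r H, 5 ro L, 6 bo: H, 7 nok L, 8 nuk L, 9 mu L.
Parse left to right (heavy = foot alone; LL = one foot; stranded L unfooted): (ˈpa:) (ˈti:m) mom (ˈfa:r) ro (ˈbo:) (ˈnok.nuk) mu.
Foot heads: 1, 2, 4, 6, 7.
Primary stress on the leftmost head = syllable 1.
Primary stress: syllable 1 → ˈpa:.ti:m.mom.fa:r.ro.bo:.nok.nuk.mu.

1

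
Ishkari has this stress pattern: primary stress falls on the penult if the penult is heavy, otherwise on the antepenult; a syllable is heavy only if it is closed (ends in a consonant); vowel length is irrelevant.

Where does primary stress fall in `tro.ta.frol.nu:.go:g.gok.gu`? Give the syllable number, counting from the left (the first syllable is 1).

6

Weights: 5 go:g H, 6 gok H, 7 gu L.
The penult (syllable 6, gok) is heavy, so it takes stress.
Primary stress: syllable 6 → tro.ta.frol.nu:.go:g.ˈgok.gu.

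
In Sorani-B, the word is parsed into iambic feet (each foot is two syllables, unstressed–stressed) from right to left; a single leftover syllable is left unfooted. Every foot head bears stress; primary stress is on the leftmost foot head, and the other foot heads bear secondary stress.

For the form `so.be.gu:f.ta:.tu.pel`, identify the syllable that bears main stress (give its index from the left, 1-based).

Parse right to left into iambic (σˈσ) feet: (so.ˈbe) (gu:f.ˈta:) (tu.ˈpel).
Foot heads (stressed positions): 2, 4, 6.
End Rule Leftmost: primary stress on the leftmost head = syllable 2.
Primary stress: syllable 2 → so.ˈbe.gu:f.ta:.tu.pel.

2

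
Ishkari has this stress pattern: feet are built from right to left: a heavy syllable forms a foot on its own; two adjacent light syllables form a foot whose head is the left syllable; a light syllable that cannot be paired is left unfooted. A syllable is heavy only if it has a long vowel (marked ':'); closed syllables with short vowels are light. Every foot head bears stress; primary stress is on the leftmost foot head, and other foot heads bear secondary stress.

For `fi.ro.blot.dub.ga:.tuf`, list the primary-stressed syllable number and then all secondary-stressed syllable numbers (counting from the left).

primary 1, secondary 3, 5

Weights: 1 fi L, 2 ro L, 3 blot L, 4 dub L, 5 ga: H, 6 tuf L.
Parse right to left (heavy = foot alone; LL = one foot; stranded L unfooted): (ˈfi.ro) (ˈblot.dub) (ˈga:) tuf.
Foot heads: 1, 3, 5.
Primary stress on the leftmost head = syllable 1.
Secondary stress on 3, 5: ˈfi.ro.ˌblot.dub.ˌga:.tuf.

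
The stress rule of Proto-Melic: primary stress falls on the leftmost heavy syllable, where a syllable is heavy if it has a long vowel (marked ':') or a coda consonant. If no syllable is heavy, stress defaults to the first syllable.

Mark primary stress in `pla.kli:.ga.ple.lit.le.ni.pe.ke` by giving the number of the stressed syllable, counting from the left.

Weights: 1 pla L, 2 kli: H, 3 ga L, 4 ple L, 5 lit H, 6 le L, 7 ni L, 8 pe L, 9 ke L.
Heavy syllables in the domain: 2, 5. The leftmost is syllable 2 (kli:).
Primary stress: syllable 2 → pla.ˈkli:.ga.ple.lit.le.ni.pe.ke.

2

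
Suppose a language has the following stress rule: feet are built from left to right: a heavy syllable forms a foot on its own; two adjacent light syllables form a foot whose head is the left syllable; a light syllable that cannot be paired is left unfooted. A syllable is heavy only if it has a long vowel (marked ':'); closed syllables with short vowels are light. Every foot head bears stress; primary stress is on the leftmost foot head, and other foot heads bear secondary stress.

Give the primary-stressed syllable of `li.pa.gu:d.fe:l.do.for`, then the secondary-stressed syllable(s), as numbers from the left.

Weights: 1 li L, 2 pa L, 3 gu:d H, 4 fe:l H, 5 do L, 6 for L.
Parse left to right (heavy = foot alone; LL = one foot; stranded L unfooted): (ˈli.pa) (ˈgu:d) (ˈfe:l) (ˈdo.for).
Foot heads: 1, 3, 4, 5.
Primary stress on the leftmost head = syllable 1.
Secondary stress on 3, 4, 5: ˈli.pa.ˌgu:d.ˌfe:l.ˌdo.for.

primary 1, secondary 3, 4, 5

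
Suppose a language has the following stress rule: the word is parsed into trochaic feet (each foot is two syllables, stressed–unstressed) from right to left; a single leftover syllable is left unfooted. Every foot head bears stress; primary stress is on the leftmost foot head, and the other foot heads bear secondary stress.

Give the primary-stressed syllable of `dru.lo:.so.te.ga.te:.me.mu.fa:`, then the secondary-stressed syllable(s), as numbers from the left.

primary 2, secondary 4, 6, 8

Parse right to left into trochaic (ˈσσ) feet: dru (ˈlo:.so) (ˈte.ga) (ˈte:.me) (ˈmu.fa:). Syllable 1 is left unfooted.
Foot heads (stressed positions): 2, 4, 6, 8.
End Rule Leftmost: primary stress on the leftmost head = syllable 2.
Secondary stress on 4, 6, 8: dru.ˈlo:.so.ˌte.ga.ˌte:.me.ˌmu.fa:.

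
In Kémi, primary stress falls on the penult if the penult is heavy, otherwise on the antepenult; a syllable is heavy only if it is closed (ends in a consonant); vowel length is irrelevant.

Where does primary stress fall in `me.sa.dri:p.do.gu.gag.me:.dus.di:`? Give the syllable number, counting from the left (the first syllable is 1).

Weights: 7 me: L, 8 dus H, 9 di: L.
The penult (syllable 8, dus) is heavy, so it takes stress.
Primary stress: syllable 8 → me.sa.dri:p.do.gu.gag.me:.ˈdus.di:.

8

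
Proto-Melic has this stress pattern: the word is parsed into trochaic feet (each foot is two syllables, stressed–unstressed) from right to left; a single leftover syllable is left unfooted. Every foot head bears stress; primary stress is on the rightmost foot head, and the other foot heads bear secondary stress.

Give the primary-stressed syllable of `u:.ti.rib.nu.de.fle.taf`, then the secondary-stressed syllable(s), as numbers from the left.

Parse right to left into trochaic (ˈσσ) feet: u: (ˈti.rib) (ˈnu.de) (ˈfle.taf). Syllable 1 is left unfooted.
Foot heads (stressed positions): 2, 4, 6.
End Rule Rightmost: primary stress on the rightmost head = syllable 6.
Secondary stress on 2, 4: u:.ˌti.rib.ˌnu.de.ˈfle.taf.

primary 6, secondary 2, 4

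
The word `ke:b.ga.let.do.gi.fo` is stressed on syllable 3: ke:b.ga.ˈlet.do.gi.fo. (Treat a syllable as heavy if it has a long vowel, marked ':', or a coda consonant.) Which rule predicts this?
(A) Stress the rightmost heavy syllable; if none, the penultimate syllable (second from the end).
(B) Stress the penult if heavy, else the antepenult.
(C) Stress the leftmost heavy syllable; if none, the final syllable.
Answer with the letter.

A

Rule A → syllable 3 ✓.
Rule B → syllable 4 (observed: 3).
Rule C → syllable 1 (observed: 3).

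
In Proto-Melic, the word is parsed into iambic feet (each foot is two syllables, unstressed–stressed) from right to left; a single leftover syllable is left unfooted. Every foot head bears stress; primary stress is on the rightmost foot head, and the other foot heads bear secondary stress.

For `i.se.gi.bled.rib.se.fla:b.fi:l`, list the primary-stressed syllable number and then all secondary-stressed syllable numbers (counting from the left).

Parse right to left into iambic (σˈσ) feet: (i.ˈse) (gi.ˈbled) (rib.ˈse) (fla:b.ˈfi:l).
Foot heads (stressed positions): 2, 4, 6, 8.
End Rule Rightmost: primary stress on the rightmost head = syllable 8.
Secondary stress on 2, 4, 6: i.ˌse.gi.ˌbled.rib.ˌse.fla:b.ˈfi:l.

primary 8, secondary 2, 4, 6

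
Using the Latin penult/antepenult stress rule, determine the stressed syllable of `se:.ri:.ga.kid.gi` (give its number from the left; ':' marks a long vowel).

4

Classical Latin: stress the penult if heavy (long vowel or closed), else the antepenult.
Weights: 3 ga L, 4 kid H, 5 gi L.
The penult (syllable 4, kid) is heavy, so it takes stress.
Stress on syllable 4: se:.ri:.ga.ˈkid.gi.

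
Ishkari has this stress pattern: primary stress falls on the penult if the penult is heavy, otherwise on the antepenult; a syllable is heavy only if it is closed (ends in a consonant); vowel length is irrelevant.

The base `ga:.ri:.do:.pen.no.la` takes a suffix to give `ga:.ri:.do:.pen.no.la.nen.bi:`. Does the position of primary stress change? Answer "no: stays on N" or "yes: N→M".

Base `ga:.ri:.do:.pen.no.la` (6 syllables):
  Weights: 4 pen H, 5 no L, 6 la L.
  The penult (syllable 5, no) is light, so stress falls on the antepenult (syllable 4, pen).
  → primary stress on syllable 4.
Suffixed `ga:.ri:.do:.pen.no.la.nen.bi:` (8 syllables):
  Weights: 6 la L, 7 nen H, 8 bi: L.
  The penult (syllable 7, nen) is heavy, so it takes stress.
  → primary stress on syllable 7.

yes: 4→7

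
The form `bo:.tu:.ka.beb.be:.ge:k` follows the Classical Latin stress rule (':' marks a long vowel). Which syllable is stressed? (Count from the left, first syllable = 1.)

5

Classical Latin: stress the penult if heavy (long vowel or closed), else the antepenult.
Weights: 4 beb H, 5 be: H, 6 ge:k H.
The penult (syllable 5, be:) is heavy, so it takes stress.
Stress on syllable 5: bo:.tu:.ka.beb.ˈbe:.ge:k.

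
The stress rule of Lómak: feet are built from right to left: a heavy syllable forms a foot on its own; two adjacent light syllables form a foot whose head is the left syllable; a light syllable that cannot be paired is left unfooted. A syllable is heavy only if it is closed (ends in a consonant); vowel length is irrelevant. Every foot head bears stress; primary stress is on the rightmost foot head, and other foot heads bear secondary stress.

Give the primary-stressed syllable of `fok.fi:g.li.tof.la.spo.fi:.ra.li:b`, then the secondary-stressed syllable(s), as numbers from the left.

primary 9, secondary 1, 2, 4, 5, 7

Weights: 1 fok H, 2 fi:g H, 3 li L, 4 tof H, 5 la L, 6 spo L, 7 fi: L, 8 ra L, 9 li:b H.
Parse right to left (heavy = foot alone; LL = one foot; stranded L unfooted): (ˈfok) (ˈfi:g) li (ˈtof) (ˈla.spo) (ˈfi:.ra) (ˈli:b).
Foot heads: 1, 2, 4, 5, 7, 9.
Primary stress on the rightmost head = syllable 9.
Secondary stress on 1, 2, 4, 5, 7: ˌfok.ˌfi:g.li.ˌtof.ˌla.spo.ˌfi:.ra.ˈli:b.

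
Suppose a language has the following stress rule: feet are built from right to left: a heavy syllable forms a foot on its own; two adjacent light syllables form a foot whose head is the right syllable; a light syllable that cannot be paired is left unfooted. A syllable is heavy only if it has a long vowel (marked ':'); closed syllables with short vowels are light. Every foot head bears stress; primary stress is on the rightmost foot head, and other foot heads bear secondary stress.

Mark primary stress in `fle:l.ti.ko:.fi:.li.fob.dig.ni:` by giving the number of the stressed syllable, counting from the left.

8

Weights: 1 fle:l H, 2 ti L, 3 ko: H, 4 fi: H, 5 li L, 6 fob L, 7 dig L, 8 ni: H.
Parse right to left (heavy = foot alone; LL = one foot; stranded L unfooted): (ˈfle:l) ti (ˈko:) (ˈfi:) li (fob.ˈdig) (ˈni:).
Foot heads: 1, 3, 4, 7, 8.
Primary stress on the rightmost head = syllable 8.
Primary stress: syllable 8 → fle:l.ti.ko:.fi:.li.fob.dig.ˈni:.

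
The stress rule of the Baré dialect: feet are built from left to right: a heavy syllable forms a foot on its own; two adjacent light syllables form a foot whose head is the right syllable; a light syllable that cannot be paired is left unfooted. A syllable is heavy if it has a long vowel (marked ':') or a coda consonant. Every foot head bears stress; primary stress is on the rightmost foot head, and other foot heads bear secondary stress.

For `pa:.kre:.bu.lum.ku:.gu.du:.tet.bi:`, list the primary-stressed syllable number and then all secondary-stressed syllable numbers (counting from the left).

primary 9, secondary 1, 2, 4, 5, 7, 8

Weights: 1 pa: H, 2 kre: H, 3 bu L, 4 lum H, 5 ku: H, 6 gu L, 7 du: H, 8 tet H, 9 bi: H.
Parse left to right (heavy = foot alone; LL = one foot; stranded L unfooted): (ˈpa:) (ˈkre:) bu (ˈlum) (ˈku:) gu (ˈdu:) (ˈtet) (ˈbi:).
Foot heads: 1, 2, 4, 5, 7, 8, 9.
Primary stress on the rightmost head = syllable 9.
Secondary stress on 1, 2, 4, 5, 7, 8: ˌpa:.ˌkre:.bu.ˌlum.ˌku:.gu.ˌdu:.ˌtet.ˈbi:.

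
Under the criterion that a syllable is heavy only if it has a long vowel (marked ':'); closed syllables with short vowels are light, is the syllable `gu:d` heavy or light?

heavy

`gu:d`: long vowel, closed (coda /d/). Long vowel → heavy.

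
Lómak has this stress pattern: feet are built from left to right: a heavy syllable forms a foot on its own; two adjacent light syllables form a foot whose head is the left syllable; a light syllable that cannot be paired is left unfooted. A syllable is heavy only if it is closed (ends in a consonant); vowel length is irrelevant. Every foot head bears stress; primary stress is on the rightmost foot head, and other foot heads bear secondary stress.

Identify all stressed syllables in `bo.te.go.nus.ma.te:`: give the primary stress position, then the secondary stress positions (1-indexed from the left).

Weights: 1 bo L, 2 te L, 3 go L, 4 nus H, 5 ma L, 6 te: L.
Parse left to right (heavy = foot alone; LL = one foot; stranded L unfooted): (ˈbo.te) go (ˈnus) (ˈma.te:).
Foot heads: 1, 4, 5.
Primary stress on the rightmost head = syllable 5.
Secondary stress on 1, 4: ˌbo.te.go.ˌnus.ˈma.te:.

primary 5, secondary 1, 4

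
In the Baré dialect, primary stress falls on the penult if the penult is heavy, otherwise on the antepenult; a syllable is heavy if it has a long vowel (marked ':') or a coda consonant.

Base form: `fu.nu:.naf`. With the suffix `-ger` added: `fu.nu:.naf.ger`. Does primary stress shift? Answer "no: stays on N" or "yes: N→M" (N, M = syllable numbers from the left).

yes: 2→3

Base `fu.nu:.naf` (3 syllables):
  Weights: 1 fu L, 2 nu: H, 3 naf H.
  The penult (syllable 2, nu:) is heavy, so it takes stress.
  → primary stress on syllable 2.
Suffixed `fu.nu:.naf.ger` (4 syllables):
  Weights: 2 nu: H, 3 naf H, 4 ger H.
  The penult (syllable 3, naf) is heavy, so it takes stress.
  → primary stress on syllable 3.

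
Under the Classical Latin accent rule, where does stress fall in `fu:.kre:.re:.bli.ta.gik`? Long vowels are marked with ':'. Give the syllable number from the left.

Classical Latin: stress the penult if heavy (long vowel or closed), else the antepenult.
Weights: 4 bli L, 5 ta L, 6 gik H.
The penult (syllable 5, ta) is light, so stress falls on the antepenult (syllable 4, bli).
Stress on syllable 4: fu:.kre:.re:.ˈbli.ta.gik.

4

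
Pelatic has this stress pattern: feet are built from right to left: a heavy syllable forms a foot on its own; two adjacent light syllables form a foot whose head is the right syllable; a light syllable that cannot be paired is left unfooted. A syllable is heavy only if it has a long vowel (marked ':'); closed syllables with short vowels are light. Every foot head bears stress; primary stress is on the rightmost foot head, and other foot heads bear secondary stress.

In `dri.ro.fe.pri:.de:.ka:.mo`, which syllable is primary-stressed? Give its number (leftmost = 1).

6

Weights: 1 dri L, 2 ro L, 3 fe L, 4 pri: H, 5 de: H, 6 ka: H, 7 mo L.
Parse right to left (heavy = foot alone; LL = one foot; stranded L unfooted): dri (ro.ˈfe) (ˈpri:) (ˈde:) (ˈka:) mo.
Foot heads: 3, 4, 5, 6.
Primary stress on the rightmost head = syllable 6.
Primary stress: syllable 6 → dri.ro.fe.pri:.de:.ˈka:.mo.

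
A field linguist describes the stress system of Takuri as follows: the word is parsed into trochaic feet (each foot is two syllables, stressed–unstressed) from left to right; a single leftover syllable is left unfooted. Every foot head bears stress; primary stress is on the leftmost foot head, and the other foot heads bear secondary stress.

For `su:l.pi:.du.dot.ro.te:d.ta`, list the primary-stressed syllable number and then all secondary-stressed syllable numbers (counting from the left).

Parse left to right into trochaic (ˈσσ) feet: (ˈsu:l.pi:) (ˈdu.dot) (ˈro.te:d) ta. Syllable 7 is left unfooted.
Foot heads (stressed positions): 1, 3, 5.
End Rule Leftmost: primary stress on the leftmost head = syllable 1.
Secondary stress on 3, 5: ˈsu:l.pi:.ˌdu.dot.ˌro.te:d.ta.

primary 1, secondary 3, 5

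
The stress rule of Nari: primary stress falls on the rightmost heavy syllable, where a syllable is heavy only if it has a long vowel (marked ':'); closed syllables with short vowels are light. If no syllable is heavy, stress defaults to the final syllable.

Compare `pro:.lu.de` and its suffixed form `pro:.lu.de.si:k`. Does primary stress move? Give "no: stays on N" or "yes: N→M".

yes: 1→4

Base `pro:.lu.de` (3 syllables):
  Weights: 1 pro: H, 2 lu L, 3 de L.
  Heavy syllables in the domain: 1. The rightmost is syllable 1 (pro:).
  → primary stress on syllable 1.
Suffixed `pro:.lu.de.si:k` (4 syllables):
  Weights: 1 pro: H, 2 lu L, 3 de L, 4 si:k H.
  Heavy syllables in the domain: 1, 4. The rightmost is syllable 4 (si:k).
  → primary stress on syllable 4.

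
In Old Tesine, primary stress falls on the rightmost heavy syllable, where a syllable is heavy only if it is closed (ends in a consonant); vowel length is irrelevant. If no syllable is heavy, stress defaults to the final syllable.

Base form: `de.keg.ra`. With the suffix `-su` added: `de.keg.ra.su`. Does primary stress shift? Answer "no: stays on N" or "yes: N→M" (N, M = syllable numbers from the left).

no: stays on 2

Base `de.keg.ra` (3 syllables):
  Weights: 1 de L, 2 keg H, 3 ra L.
  Heavy syllables in the domain: 2. The rightmost is syllable 2 (keg).
  → primary stress on syllable 2.
Suffixed `de.keg.ra.su` (4 syllables):
  Weights: 1 de L, 2 keg H, 3 ra L, 4 su L.
  Heavy syllables in the domain: 2. The rightmost is syllable 2 (keg).
  → primary stress on syllable 2.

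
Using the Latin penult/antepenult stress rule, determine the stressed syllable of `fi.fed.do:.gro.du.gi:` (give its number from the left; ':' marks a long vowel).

4

Classical Latin: stress the penult if heavy (long vowel or closed), else the antepenult.
Weights: 4 gro L, 5 du L, 6 gi: H.
The penult (syllable 5, du) is light, so stress falls on the antepenult (syllable 4, gro).
Stress on syllable 4: fi.fed.do:.ˈgro.du.gi:.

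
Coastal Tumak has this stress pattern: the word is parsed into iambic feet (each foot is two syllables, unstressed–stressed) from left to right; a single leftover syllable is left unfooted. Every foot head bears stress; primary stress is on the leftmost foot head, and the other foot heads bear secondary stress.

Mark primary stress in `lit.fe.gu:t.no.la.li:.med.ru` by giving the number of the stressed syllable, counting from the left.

2

Parse left to right into iambic (σˈσ) feet: (lit.ˈfe) (gu:t.ˈno) (la.ˈli:) (med.ˈru).
Foot heads (stressed positions): 2, 4, 6, 8.
End Rule Leftmost: primary stress on the leftmost head = syllable 2.
Primary stress: syllable 2 → lit.ˈfe.gu:t.no.la.li:.med.ru.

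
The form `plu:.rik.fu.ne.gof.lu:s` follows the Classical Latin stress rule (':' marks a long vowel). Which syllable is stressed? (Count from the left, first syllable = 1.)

5

Classical Latin: stress the penult if heavy (long vowel or closed), else the antepenult.
Weights: 4 ne L, 5 gof H, 6 lu:s H.
The penult (syllable 5, gof) is heavy, so it takes stress.
Stress on syllable 5: plu:.rik.fu.ne.ˈgof.lu:s.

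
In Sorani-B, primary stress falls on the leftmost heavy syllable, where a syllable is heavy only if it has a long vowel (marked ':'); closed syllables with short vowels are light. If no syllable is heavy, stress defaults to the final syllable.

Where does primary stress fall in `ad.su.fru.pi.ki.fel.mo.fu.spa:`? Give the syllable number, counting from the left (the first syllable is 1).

9

Weights: 1 ad L, 2 su L, 3 fru L, 4 pi L, 5 ki L, 6 fel L, 7 mo L, 8 fu L, 9 spa: H.
Heavy syllables in the domain: 9. The leftmost is syllable 9 (spa:).
Primary stress: syllable 9 → ad.su.fru.pi.ki.fel.mo.fu.ˈspa:.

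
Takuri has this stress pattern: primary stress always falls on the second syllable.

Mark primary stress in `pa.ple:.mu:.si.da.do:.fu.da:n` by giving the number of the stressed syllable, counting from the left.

2

The word has 8 syllables; the second syllable is syllable 2 (ple:).
Primary stress: syllable 2 → pa.ˈple:.mu:.si.da.do:.fu.da:n.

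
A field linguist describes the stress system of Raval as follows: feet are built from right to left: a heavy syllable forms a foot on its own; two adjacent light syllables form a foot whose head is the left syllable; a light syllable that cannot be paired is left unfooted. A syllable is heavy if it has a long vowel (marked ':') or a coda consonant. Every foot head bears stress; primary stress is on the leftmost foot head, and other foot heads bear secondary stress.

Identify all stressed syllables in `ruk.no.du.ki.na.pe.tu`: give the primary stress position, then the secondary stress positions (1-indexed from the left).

Weights: 1 ruk H, 2 no L, 3 du L, 4 ki L, 5 na L, 6 pe L, 7 tu L.
Parse right to left (heavy = foot alone; LL = one foot; stranded L unfooted): (ˈruk) (ˈno.du) (ˈki.na) (ˈpe.tu).
Foot heads: 1, 2, 4, 6.
Primary stress on the leftmost head = syllable 1.
Secondary stress on 2, 4, 6: ˈruk.ˌno.du.ˌki.na.ˌpe.tu.

primary 1, secondary 2, 4, 6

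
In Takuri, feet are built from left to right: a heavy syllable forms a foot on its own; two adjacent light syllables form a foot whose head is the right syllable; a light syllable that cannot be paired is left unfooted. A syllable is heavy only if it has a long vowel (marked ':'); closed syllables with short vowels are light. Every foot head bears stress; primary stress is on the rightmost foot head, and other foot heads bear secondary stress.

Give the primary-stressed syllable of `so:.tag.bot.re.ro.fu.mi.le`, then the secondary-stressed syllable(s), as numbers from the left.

Weights: 1 so: H, 2 tag L, 3 bot L, 4 re L, 5 ro L, 6 fu L, 7 mi L, 8 le L.
Parse left to right (heavy = foot alone; LL = one foot; stranded L unfooted): (ˈso:) (tag.ˈbot) (re.ˈro) (fu.ˈmi) le.
Foot heads: 1, 3, 5, 7.
Primary stress on the rightmost head = syllable 7.
Secondary stress on 1, 3, 5: ˌso:.tag.ˌbot.re.ˌro.fu.ˈmi.le.

primary 7, secondary 1, 3, 5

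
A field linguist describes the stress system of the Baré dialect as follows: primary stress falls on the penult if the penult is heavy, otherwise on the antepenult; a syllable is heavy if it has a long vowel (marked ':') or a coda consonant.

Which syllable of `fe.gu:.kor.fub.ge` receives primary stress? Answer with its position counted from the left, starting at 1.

4

Weights: 3 kor H, 4 fub H, 5 ge L.
The penult (syllable 4, fub) is heavy, so it takes stress.
Primary stress: syllable 4 → fe.gu:.kor.ˈfub.ge.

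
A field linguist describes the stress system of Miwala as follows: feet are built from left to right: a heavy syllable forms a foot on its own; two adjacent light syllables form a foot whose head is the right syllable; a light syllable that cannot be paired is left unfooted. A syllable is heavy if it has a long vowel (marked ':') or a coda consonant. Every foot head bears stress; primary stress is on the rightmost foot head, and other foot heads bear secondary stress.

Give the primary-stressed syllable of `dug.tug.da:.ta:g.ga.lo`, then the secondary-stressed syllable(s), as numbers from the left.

Weights: 1 dug H, 2 tug H, 3 da: H, 4 ta:g H, 5 ga L, 6 lo L.
Parse left to right (heavy = foot alone; LL = one foot; stranded L unfooted): (ˈdug) (ˈtug) (ˈda:) (ˈta:g) (ga.ˈlo).
Foot heads: 1, 2, 3, 4, 6.
Primary stress on the rightmost head = syllable 6.
Secondary stress on 1, 2, 3, 4: ˌdug.ˌtug.ˌda:.ˌta:g.ga.ˈlo.

primary 6, secondary 1, 2, 3, 4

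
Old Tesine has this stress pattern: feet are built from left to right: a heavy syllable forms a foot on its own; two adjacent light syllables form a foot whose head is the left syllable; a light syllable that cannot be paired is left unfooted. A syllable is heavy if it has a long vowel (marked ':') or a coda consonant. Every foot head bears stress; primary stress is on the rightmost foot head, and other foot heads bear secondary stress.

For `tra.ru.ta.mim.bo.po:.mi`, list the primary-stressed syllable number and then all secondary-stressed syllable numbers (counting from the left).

Weights: 1 tra L, 2 ru L, 3 ta L, 4 mim H, 5 bo L, 6 po: H, 7 mi L.
Parse left to right (heavy = foot alone; LL = one foot; stranded L unfooted): (ˈtra.ru) ta (ˈmim) bo (ˈpo:) mi.
Foot heads: 1, 4, 6.
Primary stress on the rightmost head = syllable 6.
Secondary stress on 1, 4: ˌtra.ru.ta.ˌmim.bo.ˈpo:.mi.

primary 6, secondary 1, 4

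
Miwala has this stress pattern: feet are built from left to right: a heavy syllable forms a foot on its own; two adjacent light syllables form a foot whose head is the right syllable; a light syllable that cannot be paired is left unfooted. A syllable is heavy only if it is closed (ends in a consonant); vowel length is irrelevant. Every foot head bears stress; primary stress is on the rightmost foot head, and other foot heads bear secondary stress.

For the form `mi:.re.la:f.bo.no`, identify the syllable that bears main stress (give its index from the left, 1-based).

Weights: 1 mi: L, 2 re L, 3 la:f H, 4 bo L, 5 no L.
Parse left to right (heavy = foot alone; LL = one foot; stranded L unfooted): (mi:.ˈre) (ˈla:f) (bo.ˈno).
Foot heads: 2, 3, 5.
Primary stress on the rightmost head = syllable 5.
Primary stress: syllable 5 → mi:.re.la:f.bo.ˈno.

5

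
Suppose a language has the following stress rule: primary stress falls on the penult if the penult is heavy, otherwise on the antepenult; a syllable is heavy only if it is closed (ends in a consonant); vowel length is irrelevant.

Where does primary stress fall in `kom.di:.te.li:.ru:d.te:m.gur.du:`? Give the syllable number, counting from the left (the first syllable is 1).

7

Weights: 6 te:m H, 7 gur H, 8 du: L.
The penult (syllable 7, gur) is heavy, so it takes stress.
Primary stress: syllable 7 → kom.di:.te.li:.ru:d.te:m.ˈgur.du:.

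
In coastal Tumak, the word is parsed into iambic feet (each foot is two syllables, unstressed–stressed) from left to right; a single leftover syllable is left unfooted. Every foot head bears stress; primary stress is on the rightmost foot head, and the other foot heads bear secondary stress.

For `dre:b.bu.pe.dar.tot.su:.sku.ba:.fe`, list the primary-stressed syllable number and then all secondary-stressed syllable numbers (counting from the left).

primary 8, secondary 2, 4, 6

Parse left to right into iambic (σˈσ) feet: (dre:b.ˈbu) (pe.ˈdar) (tot.ˈsu:) (sku.ˈba:) fe. Syllable 9 is left unfooted.
Foot heads (stressed positions): 2, 4, 6, 8.
End Rule Rightmost: primary stress on the rightmost head = syllable 8.
Secondary stress on 2, 4, 6: dre:b.ˌbu.pe.ˌdar.tot.ˌsu:.sku.ˈba:.fe.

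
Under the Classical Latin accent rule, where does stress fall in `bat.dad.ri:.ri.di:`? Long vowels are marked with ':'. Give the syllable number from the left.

3

Classical Latin: stress the penult if heavy (long vowel or closed), else the antepenult.
Weights: 3 ri: H, 4 ri L, 5 di: H.
The penult (syllable 4, ri) is light, so stress falls on the antepenult (syllable 3, ri:).
Stress on syllable 3: bat.dad.ˈri:.ri.di:.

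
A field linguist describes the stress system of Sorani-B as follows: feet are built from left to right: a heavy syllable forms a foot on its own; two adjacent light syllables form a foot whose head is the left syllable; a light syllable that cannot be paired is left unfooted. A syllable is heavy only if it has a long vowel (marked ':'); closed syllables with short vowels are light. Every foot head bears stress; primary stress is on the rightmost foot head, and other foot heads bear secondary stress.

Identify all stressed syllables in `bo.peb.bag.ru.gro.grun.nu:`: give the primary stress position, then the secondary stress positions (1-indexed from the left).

Weights: 1 bo L, 2 peb L, 3 bag L, 4 ru L, 5 gro L, 6 grun L, 7 nu: H.
Parse left to right (heavy = foot alone; LL = one foot; stranded L unfooted): (ˈbo.peb) (ˈbag.ru) (ˈgro.grun) (ˈnu:).
Foot heads: 1, 3, 5, 7.
Primary stress on the rightmost head = syllable 7.
Secondary stress on 1, 3, 5: ˌbo.peb.ˌbag.ru.ˌgro.grun.ˈnu:.

primary 7, secondary 1, 3, 5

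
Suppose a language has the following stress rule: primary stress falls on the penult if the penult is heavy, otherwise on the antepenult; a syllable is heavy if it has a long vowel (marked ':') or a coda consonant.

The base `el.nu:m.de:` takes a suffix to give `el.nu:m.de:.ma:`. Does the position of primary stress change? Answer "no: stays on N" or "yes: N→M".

yes: 2→3

Base `el.nu:m.de:` (3 syllables):
  Weights: 1 el H, 2 nu:m H, 3 de: H.
  The penult (syllable 2, nu:m) is heavy, so it takes stress.
  → primary stress on syllable 2.
Suffixed `el.nu:m.de:.ma:` (4 syllables):
  Weights: 2 nu:m H, 3 de: H, 4 ma: H.
  The penult (syllable 3, de:) is heavy, so it takes stress.
  → primary stress on syllable 3.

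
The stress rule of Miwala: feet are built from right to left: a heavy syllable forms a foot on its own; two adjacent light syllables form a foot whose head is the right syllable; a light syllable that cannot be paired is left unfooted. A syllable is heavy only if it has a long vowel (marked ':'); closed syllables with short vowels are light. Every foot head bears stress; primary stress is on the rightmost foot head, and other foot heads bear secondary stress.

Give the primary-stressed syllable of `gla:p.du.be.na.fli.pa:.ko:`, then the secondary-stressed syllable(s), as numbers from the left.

primary 7, secondary 1, 3, 5, 6

Weights: 1 gla:p H, 2 du L, 3 be L, 4 na L, 5 fli L, 6 pa: H, 7 ko: H.
Parse right to left (heavy = foot alone; LL = one foot; stranded L unfooted): (ˈgla:p) (du.ˈbe) (na.ˈfli) (ˈpa:) (ˈko:).
Foot heads: 1, 3, 5, 6, 7.
Primary stress on the rightmost head = syllable 7.
Secondary stress on 1, 3, 5, 6: ˌgla:p.du.ˌbe.na.ˌfli.ˌpa:.ˈko:.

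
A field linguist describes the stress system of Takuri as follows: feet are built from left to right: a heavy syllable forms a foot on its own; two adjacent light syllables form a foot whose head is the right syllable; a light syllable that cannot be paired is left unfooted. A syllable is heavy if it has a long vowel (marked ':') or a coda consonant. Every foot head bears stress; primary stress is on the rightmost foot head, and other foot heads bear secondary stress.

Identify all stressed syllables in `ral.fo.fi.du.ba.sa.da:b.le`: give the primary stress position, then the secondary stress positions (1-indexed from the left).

primary 7, secondary 1, 3, 5

Weights: 1 ral H, 2 fo L, 3 fi L, 4 du L, 5 ba L, 6 sa L, 7 da:b H, 8 le L.
Parse left to right (heavy = foot alone; LL = one foot; stranded L unfooted): (ˈral) (fo.ˈfi) (du.ˈba) sa (ˈda:b) le.
Foot heads: 1, 3, 5, 7.
Primary stress on the rightmost head = syllable 7.
Secondary stress on 1, 3, 5: ˌral.fo.ˌfi.du.ˌba.sa.ˈda:b.le.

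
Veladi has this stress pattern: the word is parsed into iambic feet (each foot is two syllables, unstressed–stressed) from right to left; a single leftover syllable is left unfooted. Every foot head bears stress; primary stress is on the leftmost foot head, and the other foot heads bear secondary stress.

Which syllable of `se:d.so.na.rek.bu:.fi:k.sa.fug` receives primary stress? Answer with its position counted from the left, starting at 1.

Parse right to left into iambic (σˈσ) feet: (se:d.ˈso) (na.ˈrek) (bu:.ˈfi:k) (sa.ˈfug).
Foot heads (stressed positions): 2, 4, 6, 8.
End Rule Leftmost: primary stress on the leftmost head = syllable 2.
Primary stress: syllable 2 → se:d.ˈso.na.rek.bu:.fi:k.sa.fug.

2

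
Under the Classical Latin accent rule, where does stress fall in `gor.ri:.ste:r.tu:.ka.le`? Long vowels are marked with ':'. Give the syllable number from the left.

Classical Latin: stress the penult if heavy (long vowel or closed), else the antepenult.
Weights: 4 tu: H, 5 ka L, 6 le L.
The penult (syllable 5, ka) is light, so stress falls on the antepenult (syllable 4, tu:).
Stress on syllable 4: gor.ri:.ste:r.ˈtu:.ka.le.

4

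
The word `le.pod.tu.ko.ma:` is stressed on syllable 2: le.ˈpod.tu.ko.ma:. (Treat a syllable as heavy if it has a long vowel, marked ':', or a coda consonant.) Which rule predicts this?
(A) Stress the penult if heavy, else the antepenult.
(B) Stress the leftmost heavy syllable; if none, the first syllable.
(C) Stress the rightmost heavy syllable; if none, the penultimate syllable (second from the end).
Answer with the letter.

Rule A → syllable 3 (observed: 2).
Rule B → syllable 2 ✓.
Rule C → syllable 5 (observed: 2).

B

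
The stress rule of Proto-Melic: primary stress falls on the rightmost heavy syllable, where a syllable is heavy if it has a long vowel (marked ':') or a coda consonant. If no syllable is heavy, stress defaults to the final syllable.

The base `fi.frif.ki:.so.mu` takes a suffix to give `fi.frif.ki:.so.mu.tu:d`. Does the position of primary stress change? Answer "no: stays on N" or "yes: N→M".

yes: 3→6

Base `fi.frif.ki:.so.mu` (5 syllables):
  Weights: 1 fi L, 2 frif H, 3 ki: H, 4 so L, 5 mu L.
  Heavy syllables in the domain: 2, 3. The rightmost is syllable 3 (ki:).
  → primary stress on syllable 3.
Suffixed `fi.frif.ki:.so.mu.tu:d` (6 syllables):
  Weights: 1 fi L, 2 frif H, 3 ki: H, 4 so L, 5 mu L, 6 tu:d H.
  Heavy syllables in the domain: 2, 3, 6. The rightmost is syllable 6 (tu:d).
  → primary stress on syllable 6.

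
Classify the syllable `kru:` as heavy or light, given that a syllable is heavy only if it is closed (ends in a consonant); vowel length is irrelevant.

light

`kru:`: long vowel, open (no coda). Open (no coda) → light.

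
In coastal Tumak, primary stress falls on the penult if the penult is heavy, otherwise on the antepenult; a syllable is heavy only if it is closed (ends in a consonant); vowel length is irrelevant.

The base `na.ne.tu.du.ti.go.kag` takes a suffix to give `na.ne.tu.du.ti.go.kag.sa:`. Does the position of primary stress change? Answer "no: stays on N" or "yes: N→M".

Base `na.ne.tu.du.ti.go.kag` (7 syllables):
  Weights: 5 ti L, 6 go L, 7 kag H.
  The penult (syllable 6, go) is light, so stress falls on the antepenult (syllable 5, ti).
  → primary stress on syllable 5.
Suffixed `na.ne.tu.du.ti.go.kag.sa:` (8 syllables):
  Weights: 6 go L, 7 kag H, 8 sa: L.
  The penult (syllable 7, kag) is heavy, so it takes stress.
  → primary stress on syllable 7.

yes: 5→7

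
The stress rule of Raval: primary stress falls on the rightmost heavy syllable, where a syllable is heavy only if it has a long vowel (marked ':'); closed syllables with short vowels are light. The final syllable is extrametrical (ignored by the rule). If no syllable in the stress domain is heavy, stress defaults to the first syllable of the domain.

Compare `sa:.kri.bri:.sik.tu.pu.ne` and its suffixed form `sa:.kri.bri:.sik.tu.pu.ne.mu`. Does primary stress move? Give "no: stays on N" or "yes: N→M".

Base `sa:.kri.bri:.sik.tu.pu.ne` (7 syllables):
  The final syllable (7, ne) is extrametrical; the stress domain is syllables 1–6.
  Weights: 1 sa: H, 2 kri L, 3 bri: H, 4 sik L, 5 tu L, 6 pu L.
  Heavy syllables in the domain: 1, 3. The rightmost is syllable 3 (bri:).
  → primary stress on syllable 3.
Suffixed `sa:.kri.bri:.sik.tu.pu.ne.mu` (8 syllables):
  The final syllable (8, mu) is extrametrical; the stress domain is syllables 1–7.
  Weights: 1 sa: H, 2 kri L, 3 bri: H, 4 sik L, 5 tu L, 6 pu L, 7 ne L.
  Heavy syllables in the domain: 1, 3. The rightmost is syllable 3 (bri:).
  → primary stress on syllable 3.

no: stays on 3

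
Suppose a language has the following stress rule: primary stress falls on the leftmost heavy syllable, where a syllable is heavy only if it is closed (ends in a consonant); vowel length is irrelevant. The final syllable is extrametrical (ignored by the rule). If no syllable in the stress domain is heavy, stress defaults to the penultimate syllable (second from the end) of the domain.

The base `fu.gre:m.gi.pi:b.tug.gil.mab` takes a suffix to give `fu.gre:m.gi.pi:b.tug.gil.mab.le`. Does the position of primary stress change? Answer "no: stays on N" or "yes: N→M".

Base `fu.gre:m.gi.pi:b.tug.gil.mab` (7 syllables):
  The final syllable (7, mab) is extrametrical; the stress domain is syllables 1–6.
  Weights: 1 fu L, 2 gre:m H, 3 gi L, 4 pi:b H, 5 tug H, 6 gil H.
  Heavy syllables in the domain: 2, 4, 5, 6. The leftmost is syllable 2 (gre:m).
  → primary stress on syllable 2.
Suffixed `fu.gre:m.gi.pi:b.tug.gil.mab.le` (8 syllables):
  The final syllable (8, le) is extrametrical; the stress domain is syllables 1–7.
  Weights: 1 fu L, 2 gre:m H, 3 gi L, 4 pi:b H, 5 tug H, 6 gil H, 7 mab H.
  Heavy syllables in the domain: 2, 4, 5, 6, 7. The leftmost is syllable 2 (gre:m).
  → primary stress on syllable 2.

no: stays on 2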